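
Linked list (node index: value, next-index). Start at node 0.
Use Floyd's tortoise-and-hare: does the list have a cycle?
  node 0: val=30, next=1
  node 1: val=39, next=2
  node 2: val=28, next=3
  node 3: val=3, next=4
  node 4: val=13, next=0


Floyd's tortoise (slow, +1) and hare (fast, +2):
  init: slow=0, fast=0
  step 1: slow=1, fast=2
  step 2: slow=2, fast=4
  step 3: slow=3, fast=1
  step 4: slow=4, fast=3
  step 5: slow=0, fast=0
  slow == fast at node 0: cycle detected

Cycle: yes


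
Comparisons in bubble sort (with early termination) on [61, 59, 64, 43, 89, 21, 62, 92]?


Algorithm: bubble sort (with early termination)
Input: [61, 59, 64, 43, 89, 21, 62, 92]
Sorted: [21, 43, 59, 61, 62, 64, 89, 92]

27


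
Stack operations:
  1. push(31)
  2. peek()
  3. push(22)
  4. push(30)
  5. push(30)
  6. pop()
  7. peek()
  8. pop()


push(31) -> [31]
peek()->31
push(22) -> [31, 22]
push(30) -> [31, 22, 30]
push(30) -> [31, 22, 30, 30]
pop()->30, [31, 22, 30]
peek()->30
pop()->30, [31, 22]

Final stack: [31, 22]


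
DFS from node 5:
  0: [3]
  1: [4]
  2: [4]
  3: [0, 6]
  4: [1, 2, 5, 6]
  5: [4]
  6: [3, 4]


Visit 5, push [4]
Visit 4, push [6, 2, 1]
Visit 1, push []
Visit 2, push []
Visit 6, push [3]
Visit 3, push [0]
Visit 0, push []

DFS order: [5, 4, 1, 2, 6, 3, 0]


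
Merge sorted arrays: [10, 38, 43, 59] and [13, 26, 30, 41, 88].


Take 10 from A
Take 13 from B
Take 26 from B
Take 30 from B
Take 38 from A
Take 41 from B
Take 43 from A
Take 59 from A

Merged: [10, 13, 26, 30, 38, 41, 43, 59, 88]


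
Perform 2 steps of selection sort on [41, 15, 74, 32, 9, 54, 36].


Initial: [41, 15, 74, 32, 9, 54, 36]
Step 1: min=9 at 4
  Swap: [9, 15, 74, 32, 41, 54, 36]
Step 2: min=15 at 1
  Swap: [9, 15, 74, 32, 41, 54, 36]

After 2 steps: [9, 15, 74, 32, 41, 54, 36]


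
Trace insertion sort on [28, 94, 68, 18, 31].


Initial: [28, 94, 68, 18, 31]
Insert 94: [28, 94, 68, 18, 31]
Insert 68: [28, 68, 94, 18, 31]
Insert 18: [18, 28, 68, 94, 31]
Insert 31: [18, 28, 31, 68, 94]

Sorted: [18, 28, 31, 68, 94]


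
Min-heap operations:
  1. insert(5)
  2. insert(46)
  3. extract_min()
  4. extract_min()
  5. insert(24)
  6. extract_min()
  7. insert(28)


insert(5) -> [5]
insert(46) -> [5, 46]
extract_min()->5, [46]
extract_min()->46, []
insert(24) -> [24]
extract_min()->24, []
insert(28) -> [28]

Final heap: [28]


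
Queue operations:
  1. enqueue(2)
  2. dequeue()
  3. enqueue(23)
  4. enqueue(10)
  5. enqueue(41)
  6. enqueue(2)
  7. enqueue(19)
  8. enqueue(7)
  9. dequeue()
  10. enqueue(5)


enqueue(2) -> [2]
dequeue()->2, []
enqueue(23) -> [23]
enqueue(10) -> [23, 10]
enqueue(41) -> [23, 10, 41]
enqueue(2) -> [23, 10, 41, 2]
enqueue(19) -> [23, 10, 41, 2, 19]
enqueue(7) -> [23, 10, 41, 2, 19, 7]
dequeue()->23, [10, 41, 2, 19, 7]
enqueue(5) -> [10, 41, 2, 19, 7, 5]

Final queue: [10, 41, 2, 19, 7, 5]


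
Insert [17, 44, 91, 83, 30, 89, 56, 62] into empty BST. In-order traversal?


Insert 17: root
Insert 44: R from 17
Insert 91: R from 17 -> R from 44
Insert 83: R from 17 -> R from 44 -> L from 91
Insert 30: R from 17 -> L from 44
Insert 89: R from 17 -> R from 44 -> L from 91 -> R from 83
Insert 56: R from 17 -> R from 44 -> L from 91 -> L from 83
Insert 62: R from 17 -> R from 44 -> L from 91 -> L from 83 -> R from 56

In-order: [17, 30, 44, 56, 62, 83, 89, 91]


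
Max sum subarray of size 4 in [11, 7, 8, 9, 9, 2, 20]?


[0:4]: 35
[1:5]: 33
[2:6]: 28
[3:7]: 40

Max: 40 at [3:7]


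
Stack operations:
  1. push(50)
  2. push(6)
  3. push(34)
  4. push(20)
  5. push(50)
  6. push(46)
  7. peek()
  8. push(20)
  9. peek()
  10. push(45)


push(50) -> [50]
push(6) -> [50, 6]
push(34) -> [50, 6, 34]
push(20) -> [50, 6, 34, 20]
push(50) -> [50, 6, 34, 20, 50]
push(46) -> [50, 6, 34, 20, 50, 46]
peek()->46
push(20) -> [50, 6, 34, 20, 50, 46, 20]
peek()->20
push(45) -> [50, 6, 34, 20, 50, 46, 20, 45]

Final stack: [50, 6, 34, 20, 50, 46, 20, 45]


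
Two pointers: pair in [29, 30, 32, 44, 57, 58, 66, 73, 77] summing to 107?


lo=0(29)+hi=8(77)=106
lo=1(30)+hi=8(77)=107

Yes: 30+77=107


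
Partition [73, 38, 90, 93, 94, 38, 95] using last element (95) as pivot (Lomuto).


Pivot: 95
  73 <= 95: advance i (no swap)
  38 <= 95: advance i (no swap)
  90 <= 95: advance i (no swap)
  93 <= 95: advance i (no swap)
  94 <= 95: advance i (no swap)
  38 <= 95: advance i (no swap)
Place pivot at 6: [73, 38, 90, 93, 94, 38, 95]

Partitioned: [73, 38, 90, 93, 94, 38, 95]


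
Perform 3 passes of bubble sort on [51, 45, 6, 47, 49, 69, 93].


Initial: [51, 45, 6, 47, 49, 69, 93]
Pass 1: [45, 6, 47, 49, 51, 69, 93] (4 swaps)
Pass 2: [6, 45, 47, 49, 51, 69, 93] (1 swaps)
Pass 3: [6, 45, 47, 49, 51, 69, 93] (0 swaps)

After 3 passes: [6, 45, 47, 49, 51, 69, 93]


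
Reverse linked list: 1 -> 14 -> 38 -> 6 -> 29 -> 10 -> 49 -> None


Step 1: curr=1, set curr.next=prev(None) | reversed so far: 1
Step 2: curr=14, set curr.next=prev(1) | reversed so far: 14 -> 1
Step 3: curr=38, set curr.next=prev(14) | reversed so far: 38 -> 14 -> 1
Step 4: curr=6, set curr.next=prev(38) | reversed so far: 6 -> 38 -> 14 -> 1
Step 5: curr=29, set curr.next=prev(6) | reversed so far: 29 -> 6 -> 38 -> 14 -> 1
Step 6: curr=10, set curr.next=prev(29) | reversed so far: 10 -> 29 -> 6 -> 38 -> 14 -> 1
Step 7: curr=49, set curr.next=prev(10) | reversed so far: 49 -> 10 -> 29 -> 6 -> 38 -> 14 -> 1

49 -> 10 -> 29 -> 6 -> 38 -> 14 -> 1 -> None


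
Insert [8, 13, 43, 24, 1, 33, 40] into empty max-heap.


Insert 8: [8]
Insert 13: [13, 8]
Insert 43: [43, 8, 13]
Insert 24: [43, 24, 13, 8]
Insert 1: [43, 24, 13, 8, 1]
Insert 33: [43, 24, 33, 8, 1, 13]
Insert 40: [43, 24, 40, 8, 1, 13, 33]

Final heap: [43, 24, 40, 8, 1, 13, 33]


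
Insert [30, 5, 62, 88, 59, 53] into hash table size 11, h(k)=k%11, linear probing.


Insert 30: h=8 -> slot 8
Insert 5: h=5 -> slot 5
Insert 62: h=7 -> slot 7
Insert 88: h=0 -> slot 0
Insert 59: h=4 -> slot 4
Insert 53: h=9 -> slot 9

Table: [88, None, None, None, 59, 5, None, 62, 30, 53, None]


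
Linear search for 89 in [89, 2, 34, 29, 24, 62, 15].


i=0: 89==89 found!

Found at 0, 1 comps


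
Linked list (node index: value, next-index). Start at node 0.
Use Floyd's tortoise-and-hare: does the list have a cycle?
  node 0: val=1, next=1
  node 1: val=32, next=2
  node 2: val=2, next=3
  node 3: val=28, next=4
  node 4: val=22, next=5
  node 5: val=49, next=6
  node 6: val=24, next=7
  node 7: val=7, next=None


Floyd's tortoise (slow, +1) and hare (fast, +2):
  init: slow=0, fast=0
  step 1: slow=1, fast=2
  step 2: slow=2, fast=4
  step 3: slow=3, fast=6
  step 4: fast 6->7->None, no cycle

Cycle: no


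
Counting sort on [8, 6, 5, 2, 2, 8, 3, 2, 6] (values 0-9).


Input: [8, 6, 5, 2, 2, 8, 3, 2, 6]
Counts: [0, 0, 3, 1, 0, 1, 2, 0, 2, 0]

Sorted: [2, 2, 2, 3, 5, 6, 6, 8, 8]


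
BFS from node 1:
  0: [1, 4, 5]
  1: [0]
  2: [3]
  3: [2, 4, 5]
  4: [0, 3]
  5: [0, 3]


Visit 1, enqueue [0]
Visit 0, enqueue [4, 5]
Visit 4, enqueue [3]
Visit 5, enqueue []
Visit 3, enqueue [2]
Visit 2, enqueue []

BFS order: [1, 0, 4, 5, 3, 2]


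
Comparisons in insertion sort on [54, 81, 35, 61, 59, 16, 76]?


Algorithm: insertion sort
Input: [54, 81, 35, 61, 59, 16, 76]
Sorted: [16, 35, 54, 59, 61, 76, 81]

15


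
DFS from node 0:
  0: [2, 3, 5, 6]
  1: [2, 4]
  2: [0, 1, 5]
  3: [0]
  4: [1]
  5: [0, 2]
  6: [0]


Visit 0, push [6, 5, 3, 2]
Visit 2, push [5, 1]
Visit 1, push [4]
Visit 4, push []
Visit 5, push []
Visit 3, push []
Visit 6, push []

DFS order: [0, 2, 1, 4, 5, 3, 6]


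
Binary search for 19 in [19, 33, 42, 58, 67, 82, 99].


Step 1: lo=0, hi=6, mid=3, val=58
Step 2: lo=0, hi=2, mid=1, val=33
Step 3: lo=0, hi=0, mid=0, val=19

Found at index 0


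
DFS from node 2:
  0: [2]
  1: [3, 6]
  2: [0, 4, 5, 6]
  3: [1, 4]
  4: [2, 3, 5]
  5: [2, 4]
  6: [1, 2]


Visit 2, push [6, 5, 4, 0]
Visit 0, push []
Visit 4, push [5, 3]
Visit 3, push [1]
Visit 1, push [6]
Visit 6, push []
Visit 5, push []

DFS order: [2, 0, 4, 3, 1, 6, 5]


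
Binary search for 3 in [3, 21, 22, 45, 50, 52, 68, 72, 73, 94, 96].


Step 1: lo=0, hi=10, mid=5, val=52
Step 2: lo=0, hi=4, mid=2, val=22
Step 3: lo=0, hi=1, mid=0, val=3

Found at index 0


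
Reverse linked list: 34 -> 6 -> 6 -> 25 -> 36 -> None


Step 1: curr=34, set curr.next=prev(None) | reversed so far: 34
Step 2: curr=6, set curr.next=prev(34) | reversed so far: 6 -> 34
Step 3: curr=6, set curr.next=prev(6) | reversed so far: 6 -> 6 -> 34
Step 4: curr=25, set curr.next=prev(6) | reversed so far: 25 -> 6 -> 6 -> 34
Step 5: curr=36, set curr.next=prev(25) | reversed so far: 36 -> 25 -> 6 -> 6 -> 34

36 -> 25 -> 6 -> 6 -> 34 -> None


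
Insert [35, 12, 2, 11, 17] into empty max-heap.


Insert 35: [35]
Insert 12: [35, 12]
Insert 2: [35, 12, 2]
Insert 11: [35, 12, 2, 11]
Insert 17: [35, 17, 2, 11, 12]

Final heap: [35, 17, 2, 11, 12]


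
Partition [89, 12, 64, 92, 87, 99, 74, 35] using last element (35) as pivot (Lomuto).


Pivot: 35
  12 <= 35: swap -> [12, 89, 64, 92, 87, 99, 74, 35]
Place pivot at 1: [12, 35, 64, 92, 87, 99, 74, 89]

Partitioned: [12, 35, 64, 92, 87, 99, 74, 89]


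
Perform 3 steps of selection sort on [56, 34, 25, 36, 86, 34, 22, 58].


Initial: [56, 34, 25, 36, 86, 34, 22, 58]
Step 1: min=22 at 6
  Swap: [22, 34, 25, 36, 86, 34, 56, 58]
Step 2: min=25 at 2
  Swap: [22, 25, 34, 36, 86, 34, 56, 58]
Step 3: min=34 at 2
  Swap: [22, 25, 34, 36, 86, 34, 56, 58]

After 3 steps: [22, 25, 34, 36, 86, 34, 56, 58]


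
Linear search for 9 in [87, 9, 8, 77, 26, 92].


i=0: 87!=9
i=1: 9==9 found!

Found at 1, 2 comps


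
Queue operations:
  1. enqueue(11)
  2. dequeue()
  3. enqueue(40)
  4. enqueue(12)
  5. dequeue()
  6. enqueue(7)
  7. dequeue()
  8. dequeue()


enqueue(11) -> [11]
dequeue()->11, []
enqueue(40) -> [40]
enqueue(12) -> [40, 12]
dequeue()->40, [12]
enqueue(7) -> [12, 7]
dequeue()->12, [7]
dequeue()->7, []

Final queue: []


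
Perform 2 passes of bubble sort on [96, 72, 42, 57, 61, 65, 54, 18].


Initial: [96, 72, 42, 57, 61, 65, 54, 18]
Pass 1: [72, 42, 57, 61, 65, 54, 18, 96] (7 swaps)
Pass 2: [42, 57, 61, 65, 54, 18, 72, 96] (6 swaps)

After 2 passes: [42, 57, 61, 65, 54, 18, 72, 96]


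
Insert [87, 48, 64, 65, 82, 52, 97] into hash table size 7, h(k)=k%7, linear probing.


Insert 87: h=3 -> slot 3
Insert 48: h=6 -> slot 6
Insert 64: h=1 -> slot 1
Insert 65: h=2 -> slot 2
Insert 82: h=5 -> slot 5
Insert 52: h=3, 1 probes -> slot 4
Insert 97: h=6, 1 probes -> slot 0

Table: [97, 64, 65, 87, 52, 82, 48]


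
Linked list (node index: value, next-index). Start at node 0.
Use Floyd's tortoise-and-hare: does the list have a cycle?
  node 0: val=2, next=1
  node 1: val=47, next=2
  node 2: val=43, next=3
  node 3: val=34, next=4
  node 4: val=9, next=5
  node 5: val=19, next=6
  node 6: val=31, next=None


Floyd's tortoise (slow, +1) and hare (fast, +2):
  init: slow=0, fast=0
  step 1: slow=1, fast=2
  step 2: slow=2, fast=4
  step 3: slow=3, fast=6
  step 4: fast -> None, no cycle

Cycle: no


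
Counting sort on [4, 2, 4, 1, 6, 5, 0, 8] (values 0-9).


Input: [4, 2, 4, 1, 6, 5, 0, 8]
Counts: [1, 1, 1, 0, 2, 1, 1, 0, 1, 0]

Sorted: [0, 1, 2, 4, 4, 5, 6, 8]


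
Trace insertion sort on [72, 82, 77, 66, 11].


Initial: [72, 82, 77, 66, 11]
Insert 82: [72, 82, 77, 66, 11]
Insert 77: [72, 77, 82, 66, 11]
Insert 66: [66, 72, 77, 82, 11]
Insert 11: [11, 66, 72, 77, 82]

Sorted: [11, 66, 72, 77, 82]


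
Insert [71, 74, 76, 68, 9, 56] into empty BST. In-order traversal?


Insert 71: root
Insert 74: R from 71
Insert 76: R from 71 -> R from 74
Insert 68: L from 71
Insert 9: L from 71 -> L from 68
Insert 56: L from 71 -> L from 68 -> R from 9

In-order: [9, 56, 68, 71, 74, 76]


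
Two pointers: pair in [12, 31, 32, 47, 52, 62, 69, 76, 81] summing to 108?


lo=0(12)+hi=8(81)=93
lo=1(31)+hi=8(81)=112
lo=1(31)+hi=7(76)=107
lo=2(32)+hi=7(76)=108

Yes: 32+76=108


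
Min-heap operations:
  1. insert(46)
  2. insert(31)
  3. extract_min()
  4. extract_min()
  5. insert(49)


insert(46) -> [46]
insert(31) -> [31, 46]
extract_min()->31, [46]
extract_min()->46, []
insert(49) -> [49]

Final heap: [49]


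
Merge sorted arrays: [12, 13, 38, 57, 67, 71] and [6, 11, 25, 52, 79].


Take 6 from B
Take 11 from B
Take 12 from A
Take 13 from A
Take 25 from B
Take 38 from A
Take 52 from B
Take 57 from A
Take 67 from A
Take 71 from A

Merged: [6, 11, 12, 13, 25, 38, 52, 57, 67, 71, 79]


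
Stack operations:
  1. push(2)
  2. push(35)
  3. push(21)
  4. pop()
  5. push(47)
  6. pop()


push(2) -> [2]
push(35) -> [2, 35]
push(21) -> [2, 35, 21]
pop()->21, [2, 35]
push(47) -> [2, 35, 47]
pop()->47, [2, 35]

Final stack: [2, 35]


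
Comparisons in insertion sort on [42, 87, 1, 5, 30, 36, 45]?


Algorithm: insertion sort
Input: [42, 87, 1, 5, 30, 36, 45]
Sorted: [1, 5, 30, 36, 42, 45, 87]

14


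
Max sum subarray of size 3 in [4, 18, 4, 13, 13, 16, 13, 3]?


[0:3]: 26
[1:4]: 35
[2:5]: 30
[3:6]: 42
[4:7]: 42
[5:8]: 32

Max: 42 at [3:6]


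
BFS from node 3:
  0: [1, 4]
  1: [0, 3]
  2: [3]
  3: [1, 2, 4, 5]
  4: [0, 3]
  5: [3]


Visit 3, enqueue [1, 2, 4, 5]
Visit 1, enqueue [0]
Visit 2, enqueue []
Visit 4, enqueue []
Visit 5, enqueue []
Visit 0, enqueue []

BFS order: [3, 1, 2, 4, 5, 0]


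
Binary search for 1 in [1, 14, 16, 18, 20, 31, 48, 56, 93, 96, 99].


Step 1: lo=0, hi=10, mid=5, val=31
Step 2: lo=0, hi=4, mid=2, val=16
Step 3: lo=0, hi=1, mid=0, val=1

Found at index 0


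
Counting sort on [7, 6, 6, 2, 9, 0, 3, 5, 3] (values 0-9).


Input: [7, 6, 6, 2, 9, 0, 3, 5, 3]
Counts: [1, 0, 1, 2, 0, 1, 2, 1, 0, 1]

Sorted: [0, 2, 3, 3, 5, 6, 6, 7, 9]


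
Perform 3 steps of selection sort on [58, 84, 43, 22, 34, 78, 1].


Initial: [58, 84, 43, 22, 34, 78, 1]
Step 1: min=1 at 6
  Swap: [1, 84, 43, 22, 34, 78, 58]
Step 2: min=22 at 3
  Swap: [1, 22, 43, 84, 34, 78, 58]
Step 3: min=34 at 4
  Swap: [1, 22, 34, 84, 43, 78, 58]

After 3 steps: [1, 22, 34, 84, 43, 78, 58]


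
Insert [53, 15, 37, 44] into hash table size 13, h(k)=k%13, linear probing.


Insert 53: h=1 -> slot 1
Insert 15: h=2 -> slot 2
Insert 37: h=11 -> slot 11
Insert 44: h=5 -> slot 5

Table: [None, 53, 15, None, None, 44, None, None, None, None, None, 37, None]


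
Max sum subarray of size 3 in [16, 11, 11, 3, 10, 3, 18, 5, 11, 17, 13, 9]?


[0:3]: 38
[1:4]: 25
[2:5]: 24
[3:6]: 16
[4:7]: 31
[5:8]: 26
[6:9]: 34
[7:10]: 33
[8:11]: 41
[9:12]: 39

Max: 41 at [8:11]


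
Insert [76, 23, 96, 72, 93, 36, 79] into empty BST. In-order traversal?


Insert 76: root
Insert 23: L from 76
Insert 96: R from 76
Insert 72: L from 76 -> R from 23
Insert 93: R from 76 -> L from 96
Insert 36: L from 76 -> R from 23 -> L from 72
Insert 79: R from 76 -> L from 96 -> L from 93

In-order: [23, 36, 72, 76, 79, 93, 96]


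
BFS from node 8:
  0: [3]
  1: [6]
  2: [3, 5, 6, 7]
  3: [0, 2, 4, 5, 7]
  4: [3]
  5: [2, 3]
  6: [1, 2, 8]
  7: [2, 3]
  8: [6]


Visit 8, enqueue [6]
Visit 6, enqueue [1, 2]
Visit 1, enqueue []
Visit 2, enqueue [3, 5, 7]
Visit 3, enqueue [0, 4]
Visit 5, enqueue []
Visit 7, enqueue []
Visit 0, enqueue []
Visit 4, enqueue []

BFS order: [8, 6, 1, 2, 3, 5, 7, 0, 4]


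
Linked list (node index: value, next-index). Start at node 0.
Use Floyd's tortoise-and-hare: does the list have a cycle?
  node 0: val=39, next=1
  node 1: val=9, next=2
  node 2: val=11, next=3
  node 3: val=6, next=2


Floyd's tortoise (slow, +1) and hare (fast, +2):
  init: slow=0, fast=0
  step 1: slow=1, fast=2
  step 2: slow=2, fast=2
  slow == fast at node 2: cycle detected

Cycle: yes


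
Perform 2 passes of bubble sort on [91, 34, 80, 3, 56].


Initial: [91, 34, 80, 3, 56]
Pass 1: [34, 80, 3, 56, 91] (4 swaps)
Pass 2: [34, 3, 56, 80, 91] (2 swaps)

After 2 passes: [34, 3, 56, 80, 91]


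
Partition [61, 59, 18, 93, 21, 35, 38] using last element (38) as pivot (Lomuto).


Pivot: 38
  18 <= 38: swap -> [18, 59, 61, 93, 21, 35, 38]
  21 <= 38: swap -> [18, 21, 61, 93, 59, 35, 38]
  35 <= 38: swap -> [18, 21, 35, 93, 59, 61, 38]
Place pivot at 3: [18, 21, 35, 38, 59, 61, 93]

Partitioned: [18, 21, 35, 38, 59, 61, 93]


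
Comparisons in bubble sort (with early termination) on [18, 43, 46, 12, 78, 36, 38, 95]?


Algorithm: bubble sort (with early termination)
Input: [18, 43, 46, 12, 78, 36, 38, 95]
Sorted: [12, 18, 36, 38, 43, 46, 78, 95]

22


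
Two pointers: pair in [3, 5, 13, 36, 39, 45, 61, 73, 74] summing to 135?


lo=0(3)+hi=8(74)=77
lo=1(5)+hi=8(74)=79
lo=2(13)+hi=8(74)=87
lo=3(36)+hi=8(74)=110
lo=4(39)+hi=8(74)=113
lo=5(45)+hi=8(74)=119
lo=6(61)+hi=8(74)=135

Yes: 61+74=135


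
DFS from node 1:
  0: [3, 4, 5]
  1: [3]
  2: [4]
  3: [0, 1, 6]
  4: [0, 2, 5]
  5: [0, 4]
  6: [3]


Visit 1, push [3]
Visit 3, push [6, 0]
Visit 0, push [5, 4]
Visit 4, push [5, 2]
Visit 2, push []
Visit 5, push []
Visit 6, push []

DFS order: [1, 3, 0, 4, 2, 5, 6]


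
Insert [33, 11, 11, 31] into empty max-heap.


Insert 33: [33]
Insert 11: [33, 11]
Insert 11: [33, 11, 11]
Insert 31: [33, 31, 11, 11]

Final heap: [33, 31, 11, 11]


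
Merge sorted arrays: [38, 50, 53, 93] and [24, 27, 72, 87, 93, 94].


Take 24 from B
Take 27 from B
Take 38 from A
Take 50 from A
Take 53 from A
Take 72 from B
Take 87 from B
Take 93 from A

Merged: [24, 27, 38, 50, 53, 72, 87, 93, 93, 94]


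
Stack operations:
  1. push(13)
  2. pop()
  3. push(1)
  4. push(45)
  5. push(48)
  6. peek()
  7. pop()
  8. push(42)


push(13) -> [13]
pop()->13, []
push(1) -> [1]
push(45) -> [1, 45]
push(48) -> [1, 45, 48]
peek()->48
pop()->48, [1, 45]
push(42) -> [1, 45, 42]

Final stack: [1, 45, 42]


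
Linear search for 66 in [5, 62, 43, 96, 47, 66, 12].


i=0: 5!=66
i=1: 62!=66
i=2: 43!=66
i=3: 96!=66
i=4: 47!=66
i=5: 66==66 found!

Found at 5, 6 comps


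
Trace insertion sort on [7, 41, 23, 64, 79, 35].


Initial: [7, 41, 23, 64, 79, 35]
Insert 41: [7, 41, 23, 64, 79, 35]
Insert 23: [7, 23, 41, 64, 79, 35]
Insert 64: [7, 23, 41, 64, 79, 35]
Insert 79: [7, 23, 41, 64, 79, 35]
Insert 35: [7, 23, 35, 41, 64, 79]

Sorted: [7, 23, 35, 41, 64, 79]


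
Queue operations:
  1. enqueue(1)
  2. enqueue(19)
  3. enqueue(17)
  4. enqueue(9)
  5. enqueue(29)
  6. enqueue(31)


enqueue(1) -> [1]
enqueue(19) -> [1, 19]
enqueue(17) -> [1, 19, 17]
enqueue(9) -> [1, 19, 17, 9]
enqueue(29) -> [1, 19, 17, 9, 29]
enqueue(31) -> [1, 19, 17, 9, 29, 31]

Final queue: [1, 19, 17, 9, 29, 31]


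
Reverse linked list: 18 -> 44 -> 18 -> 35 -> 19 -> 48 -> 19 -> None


Step 1: curr=18, set curr.next=prev(None) | reversed so far: 18
Step 2: curr=44, set curr.next=prev(18) | reversed so far: 44 -> 18
Step 3: curr=18, set curr.next=prev(44) | reversed so far: 18 -> 44 -> 18
Step 4: curr=35, set curr.next=prev(18) | reversed so far: 35 -> 18 -> 44 -> 18
Step 5: curr=19, set curr.next=prev(35) | reversed so far: 19 -> 35 -> 18 -> 44 -> 18
Step 6: curr=48, set curr.next=prev(19) | reversed so far: 48 -> 19 -> 35 -> 18 -> 44 -> 18
Step 7: curr=19, set curr.next=prev(48) | reversed so far: 19 -> 48 -> 19 -> 35 -> 18 -> 44 -> 18

19 -> 48 -> 19 -> 35 -> 18 -> 44 -> 18 -> None


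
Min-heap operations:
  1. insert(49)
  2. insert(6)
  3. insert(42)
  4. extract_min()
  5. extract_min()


insert(49) -> [49]
insert(6) -> [6, 49]
insert(42) -> [6, 49, 42]
extract_min()->6, [42, 49]
extract_min()->42, [49]

Final heap: [49]


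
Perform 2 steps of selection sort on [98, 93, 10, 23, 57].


Initial: [98, 93, 10, 23, 57]
Step 1: min=10 at 2
  Swap: [10, 93, 98, 23, 57]
Step 2: min=23 at 3
  Swap: [10, 23, 98, 93, 57]

After 2 steps: [10, 23, 98, 93, 57]


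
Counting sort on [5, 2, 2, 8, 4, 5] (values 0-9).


Input: [5, 2, 2, 8, 4, 5]
Counts: [0, 0, 2, 0, 1, 2, 0, 0, 1, 0]

Sorted: [2, 2, 4, 5, 5, 8]


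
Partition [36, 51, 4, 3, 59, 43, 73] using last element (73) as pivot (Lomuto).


Pivot: 73
  36 <= 73: advance i (no swap)
  51 <= 73: advance i (no swap)
  4 <= 73: advance i (no swap)
  3 <= 73: advance i (no swap)
  59 <= 73: advance i (no swap)
  43 <= 73: advance i (no swap)
Place pivot at 6: [36, 51, 4, 3, 59, 43, 73]

Partitioned: [36, 51, 4, 3, 59, 43, 73]


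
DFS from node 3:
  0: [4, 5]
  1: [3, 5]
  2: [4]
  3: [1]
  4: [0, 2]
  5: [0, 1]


Visit 3, push [1]
Visit 1, push [5]
Visit 5, push [0]
Visit 0, push [4]
Visit 4, push [2]
Visit 2, push []

DFS order: [3, 1, 5, 0, 4, 2]


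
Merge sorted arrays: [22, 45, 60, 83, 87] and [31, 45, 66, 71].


Take 22 from A
Take 31 from B
Take 45 from A
Take 45 from B
Take 60 from A
Take 66 from B
Take 71 from B

Merged: [22, 31, 45, 45, 60, 66, 71, 83, 87]


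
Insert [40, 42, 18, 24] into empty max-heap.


Insert 40: [40]
Insert 42: [42, 40]
Insert 18: [42, 40, 18]
Insert 24: [42, 40, 18, 24]

Final heap: [42, 40, 18, 24]


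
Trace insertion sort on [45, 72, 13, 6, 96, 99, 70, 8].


Initial: [45, 72, 13, 6, 96, 99, 70, 8]
Insert 72: [45, 72, 13, 6, 96, 99, 70, 8]
Insert 13: [13, 45, 72, 6, 96, 99, 70, 8]
Insert 6: [6, 13, 45, 72, 96, 99, 70, 8]
Insert 96: [6, 13, 45, 72, 96, 99, 70, 8]
Insert 99: [6, 13, 45, 72, 96, 99, 70, 8]
Insert 70: [6, 13, 45, 70, 72, 96, 99, 8]
Insert 8: [6, 8, 13, 45, 70, 72, 96, 99]

Sorted: [6, 8, 13, 45, 70, 72, 96, 99]


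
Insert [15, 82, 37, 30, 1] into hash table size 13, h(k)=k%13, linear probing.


Insert 15: h=2 -> slot 2
Insert 82: h=4 -> slot 4
Insert 37: h=11 -> slot 11
Insert 30: h=4, 1 probes -> slot 5
Insert 1: h=1 -> slot 1

Table: [None, 1, 15, None, 82, 30, None, None, None, None, None, 37, None]


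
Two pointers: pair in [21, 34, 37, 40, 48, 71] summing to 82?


lo=0(21)+hi=5(71)=92
lo=0(21)+hi=4(48)=69
lo=1(34)+hi=4(48)=82

Yes: 34+48=82


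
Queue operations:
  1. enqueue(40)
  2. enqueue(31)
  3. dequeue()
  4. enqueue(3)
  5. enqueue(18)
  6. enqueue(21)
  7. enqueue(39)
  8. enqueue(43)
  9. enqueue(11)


enqueue(40) -> [40]
enqueue(31) -> [40, 31]
dequeue()->40, [31]
enqueue(3) -> [31, 3]
enqueue(18) -> [31, 3, 18]
enqueue(21) -> [31, 3, 18, 21]
enqueue(39) -> [31, 3, 18, 21, 39]
enqueue(43) -> [31, 3, 18, 21, 39, 43]
enqueue(11) -> [31, 3, 18, 21, 39, 43, 11]

Final queue: [31, 3, 18, 21, 39, 43, 11]


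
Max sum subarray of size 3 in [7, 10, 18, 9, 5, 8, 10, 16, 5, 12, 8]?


[0:3]: 35
[1:4]: 37
[2:5]: 32
[3:6]: 22
[4:7]: 23
[5:8]: 34
[6:9]: 31
[7:10]: 33
[8:11]: 25

Max: 37 at [1:4]


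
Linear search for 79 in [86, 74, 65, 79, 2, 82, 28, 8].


i=0: 86!=79
i=1: 74!=79
i=2: 65!=79
i=3: 79==79 found!

Found at 3, 4 comps


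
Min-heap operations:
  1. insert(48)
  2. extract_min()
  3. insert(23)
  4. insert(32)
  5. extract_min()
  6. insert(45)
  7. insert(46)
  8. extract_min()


insert(48) -> [48]
extract_min()->48, []
insert(23) -> [23]
insert(32) -> [23, 32]
extract_min()->23, [32]
insert(45) -> [32, 45]
insert(46) -> [32, 45, 46]
extract_min()->32, [45, 46]

Final heap: [45, 46]


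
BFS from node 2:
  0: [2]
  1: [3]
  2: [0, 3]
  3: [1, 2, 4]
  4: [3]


Visit 2, enqueue [0, 3]
Visit 0, enqueue []
Visit 3, enqueue [1, 4]
Visit 1, enqueue []
Visit 4, enqueue []

BFS order: [2, 0, 3, 1, 4]


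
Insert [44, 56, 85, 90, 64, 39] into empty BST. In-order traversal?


Insert 44: root
Insert 56: R from 44
Insert 85: R from 44 -> R from 56
Insert 90: R from 44 -> R from 56 -> R from 85
Insert 64: R from 44 -> R from 56 -> L from 85
Insert 39: L from 44

In-order: [39, 44, 56, 64, 85, 90]


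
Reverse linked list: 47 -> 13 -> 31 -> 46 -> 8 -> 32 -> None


Step 1: curr=47, set curr.next=prev(None) | reversed so far: 47
Step 2: curr=13, set curr.next=prev(47) | reversed so far: 13 -> 47
Step 3: curr=31, set curr.next=prev(13) | reversed so far: 31 -> 13 -> 47
Step 4: curr=46, set curr.next=prev(31) | reversed so far: 46 -> 31 -> 13 -> 47
Step 5: curr=8, set curr.next=prev(46) | reversed so far: 8 -> 46 -> 31 -> 13 -> 47
Step 6: curr=32, set curr.next=prev(8) | reversed so far: 32 -> 8 -> 46 -> 31 -> 13 -> 47

32 -> 8 -> 46 -> 31 -> 13 -> 47 -> None


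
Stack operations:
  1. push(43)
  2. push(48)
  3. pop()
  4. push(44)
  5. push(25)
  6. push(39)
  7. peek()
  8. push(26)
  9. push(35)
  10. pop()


push(43) -> [43]
push(48) -> [43, 48]
pop()->48, [43]
push(44) -> [43, 44]
push(25) -> [43, 44, 25]
push(39) -> [43, 44, 25, 39]
peek()->39
push(26) -> [43, 44, 25, 39, 26]
push(35) -> [43, 44, 25, 39, 26, 35]
pop()->35, [43, 44, 25, 39, 26]

Final stack: [43, 44, 25, 39, 26]


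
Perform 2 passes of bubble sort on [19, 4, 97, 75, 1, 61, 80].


Initial: [19, 4, 97, 75, 1, 61, 80]
Pass 1: [4, 19, 75, 1, 61, 80, 97] (5 swaps)
Pass 2: [4, 19, 1, 61, 75, 80, 97] (2 swaps)

After 2 passes: [4, 19, 1, 61, 75, 80, 97]


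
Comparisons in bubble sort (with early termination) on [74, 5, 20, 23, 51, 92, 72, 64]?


Algorithm: bubble sort (with early termination)
Input: [74, 5, 20, 23, 51, 92, 72, 64]
Sorted: [5, 20, 23, 51, 64, 72, 74, 92]

22


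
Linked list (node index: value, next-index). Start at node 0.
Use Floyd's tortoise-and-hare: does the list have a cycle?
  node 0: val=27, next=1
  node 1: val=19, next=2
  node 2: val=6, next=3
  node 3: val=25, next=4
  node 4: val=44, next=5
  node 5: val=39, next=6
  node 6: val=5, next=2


Floyd's tortoise (slow, +1) and hare (fast, +2):
  init: slow=0, fast=0
  step 1: slow=1, fast=2
  step 2: slow=2, fast=4
  step 3: slow=3, fast=6
  step 4: slow=4, fast=3
  step 5: slow=5, fast=5
  slow == fast at node 5: cycle detected

Cycle: yes


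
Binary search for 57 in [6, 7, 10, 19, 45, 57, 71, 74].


Step 1: lo=0, hi=7, mid=3, val=19
Step 2: lo=4, hi=7, mid=5, val=57

Found at index 5


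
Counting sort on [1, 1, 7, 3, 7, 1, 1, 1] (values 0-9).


Input: [1, 1, 7, 3, 7, 1, 1, 1]
Counts: [0, 5, 0, 1, 0, 0, 0, 2, 0, 0]

Sorted: [1, 1, 1, 1, 1, 3, 7, 7]


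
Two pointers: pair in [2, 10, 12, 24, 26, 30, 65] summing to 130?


lo=0(2)+hi=6(65)=67
lo=1(10)+hi=6(65)=75
lo=2(12)+hi=6(65)=77
lo=3(24)+hi=6(65)=89
lo=4(26)+hi=6(65)=91
lo=5(30)+hi=6(65)=95

No pair found


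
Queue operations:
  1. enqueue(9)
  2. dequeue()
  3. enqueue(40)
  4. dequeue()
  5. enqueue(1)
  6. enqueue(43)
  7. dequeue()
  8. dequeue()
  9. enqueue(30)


enqueue(9) -> [9]
dequeue()->9, []
enqueue(40) -> [40]
dequeue()->40, []
enqueue(1) -> [1]
enqueue(43) -> [1, 43]
dequeue()->1, [43]
dequeue()->43, []
enqueue(30) -> [30]

Final queue: [30]


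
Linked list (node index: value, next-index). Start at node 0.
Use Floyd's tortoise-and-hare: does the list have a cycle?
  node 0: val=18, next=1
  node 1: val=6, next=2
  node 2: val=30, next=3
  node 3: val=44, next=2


Floyd's tortoise (slow, +1) and hare (fast, +2):
  init: slow=0, fast=0
  step 1: slow=1, fast=2
  step 2: slow=2, fast=2
  slow == fast at node 2: cycle detected

Cycle: yes


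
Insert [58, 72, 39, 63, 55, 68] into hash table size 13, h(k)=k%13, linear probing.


Insert 58: h=6 -> slot 6
Insert 72: h=7 -> slot 7
Insert 39: h=0 -> slot 0
Insert 63: h=11 -> slot 11
Insert 55: h=3 -> slot 3
Insert 68: h=3, 1 probes -> slot 4

Table: [39, None, None, 55, 68, None, 58, 72, None, None, None, 63, None]


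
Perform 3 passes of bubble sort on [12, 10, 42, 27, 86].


Initial: [12, 10, 42, 27, 86]
Pass 1: [10, 12, 27, 42, 86] (2 swaps)
Pass 2: [10, 12, 27, 42, 86] (0 swaps)
Pass 3: [10, 12, 27, 42, 86] (0 swaps)

After 3 passes: [10, 12, 27, 42, 86]


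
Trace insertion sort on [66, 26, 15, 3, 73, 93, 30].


Initial: [66, 26, 15, 3, 73, 93, 30]
Insert 26: [26, 66, 15, 3, 73, 93, 30]
Insert 15: [15, 26, 66, 3, 73, 93, 30]
Insert 3: [3, 15, 26, 66, 73, 93, 30]
Insert 73: [3, 15, 26, 66, 73, 93, 30]
Insert 93: [3, 15, 26, 66, 73, 93, 30]
Insert 30: [3, 15, 26, 30, 66, 73, 93]

Sorted: [3, 15, 26, 30, 66, 73, 93]


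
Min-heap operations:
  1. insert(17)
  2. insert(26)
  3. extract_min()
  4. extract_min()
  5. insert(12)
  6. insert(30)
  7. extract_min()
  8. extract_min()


insert(17) -> [17]
insert(26) -> [17, 26]
extract_min()->17, [26]
extract_min()->26, []
insert(12) -> [12]
insert(30) -> [12, 30]
extract_min()->12, [30]
extract_min()->30, []

Final heap: []


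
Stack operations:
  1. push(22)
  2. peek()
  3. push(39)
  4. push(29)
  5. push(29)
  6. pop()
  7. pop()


push(22) -> [22]
peek()->22
push(39) -> [22, 39]
push(29) -> [22, 39, 29]
push(29) -> [22, 39, 29, 29]
pop()->29, [22, 39, 29]
pop()->29, [22, 39]

Final stack: [22, 39]


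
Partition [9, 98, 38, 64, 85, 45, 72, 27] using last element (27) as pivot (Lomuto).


Pivot: 27
  9 <= 27: advance i (no swap)
Place pivot at 1: [9, 27, 38, 64, 85, 45, 72, 98]

Partitioned: [9, 27, 38, 64, 85, 45, 72, 98]


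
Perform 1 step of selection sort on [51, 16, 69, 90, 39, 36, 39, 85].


Initial: [51, 16, 69, 90, 39, 36, 39, 85]
Step 1: min=16 at 1
  Swap: [16, 51, 69, 90, 39, 36, 39, 85]

After 1 step: [16, 51, 69, 90, 39, 36, 39, 85]


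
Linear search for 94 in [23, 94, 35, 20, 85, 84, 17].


i=0: 23!=94
i=1: 94==94 found!

Found at 1, 2 comps


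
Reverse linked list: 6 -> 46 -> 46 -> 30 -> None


Step 1: curr=6, set curr.next=prev(None) | reversed so far: 6
Step 2: curr=46, set curr.next=prev(6) | reversed so far: 46 -> 6
Step 3: curr=46, set curr.next=prev(46) | reversed so far: 46 -> 46 -> 6
Step 4: curr=30, set curr.next=prev(46) | reversed so far: 30 -> 46 -> 46 -> 6

30 -> 46 -> 46 -> 6 -> None


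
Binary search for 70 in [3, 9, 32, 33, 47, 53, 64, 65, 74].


Step 1: lo=0, hi=8, mid=4, val=47
Step 2: lo=5, hi=8, mid=6, val=64
Step 3: lo=7, hi=8, mid=7, val=65
Step 4: lo=8, hi=8, mid=8, val=74

Not found


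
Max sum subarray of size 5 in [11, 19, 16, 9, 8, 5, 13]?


[0:5]: 63
[1:6]: 57
[2:7]: 51

Max: 63 at [0:5]


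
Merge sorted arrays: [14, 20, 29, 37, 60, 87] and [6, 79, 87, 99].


Take 6 from B
Take 14 from A
Take 20 from A
Take 29 from A
Take 37 from A
Take 60 from A
Take 79 from B
Take 87 from A

Merged: [6, 14, 20, 29, 37, 60, 79, 87, 87, 99]


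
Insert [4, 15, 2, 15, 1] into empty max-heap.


Insert 4: [4]
Insert 15: [15, 4]
Insert 2: [15, 4, 2]
Insert 15: [15, 15, 2, 4]
Insert 1: [15, 15, 2, 4, 1]

Final heap: [15, 15, 2, 4, 1]


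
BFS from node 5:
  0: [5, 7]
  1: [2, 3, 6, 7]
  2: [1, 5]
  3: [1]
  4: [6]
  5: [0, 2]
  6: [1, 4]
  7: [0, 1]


Visit 5, enqueue [0, 2]
Visit 0, enqueue [7]
Visit 2, enqueue [1]
Visit 7, enqueue []
Visit 1, enqueue [3, 6]
Visit 3, enqueue []
Visit 6, enqueue [4]
Visit 4, enqueue []

BFS order: [5, 0, 2, 7, 1, 3, 6, 4]


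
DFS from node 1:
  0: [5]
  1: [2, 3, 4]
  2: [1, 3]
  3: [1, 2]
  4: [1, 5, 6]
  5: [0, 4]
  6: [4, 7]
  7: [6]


Visit 1, push [4, 3, 2]
Visit 2, push [3]
Visit 3, push []
Visit 4, push [6, 5]
Visit 5, push [0]
Visit 0, push []
Visit 6, push [7]
Visit 7, push []

DFS order: [1, 2, 3, 4, 5, 0, 6, 7]


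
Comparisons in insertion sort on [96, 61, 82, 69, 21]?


Algorithm: insertion sort
Input: [96, 61, 82, 69, 21]
Sorted: [21, 61, 69, 82, 96]

10


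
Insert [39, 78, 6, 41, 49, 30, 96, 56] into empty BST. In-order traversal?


Insert 39: root
Insert 78: R from 39
Insert 6: L from 39
Insert 41: R from 39 -> L from 78
Insert 49: R from 39 -> L from 78 -> R from 41
Insert 30: L from 39 -> R from 6
Insert 96: R from 39 -> R from 78
Insert 56: R from 39 -> L from 78 -> R from 41 -> R from 49

In-order: [6, 30, 39, 41, 49, 56, 78, 96]


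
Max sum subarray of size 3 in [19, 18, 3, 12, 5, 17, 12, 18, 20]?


[0:3]: 40
[1:4]: 33
[2:5]: 20
[3:6]: 34
[4:7]: 34
[5:8]: 47
[6:9]: 50

Max: 50 at [6:9]


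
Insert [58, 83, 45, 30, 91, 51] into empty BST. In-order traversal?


Insert 58: root
Insert 83: R from 58
Insert 45: L from 58
Insert 30: L from 58 -> L from 45
Insert 91: R from 58 -> R from 83
Insert 51: L from 58 -> R from 45

In-order: [30, 45, 51, 58, 83, 91]


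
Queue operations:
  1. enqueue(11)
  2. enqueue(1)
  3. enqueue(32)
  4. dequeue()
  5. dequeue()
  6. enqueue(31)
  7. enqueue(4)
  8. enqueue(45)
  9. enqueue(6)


enqueue(11) -> [11]
enqueue(1) -> [11, 1]
enqueue(32) -> [11, 1, 32]
dequeue()->11, [1, 32]
dequeue()->1, [32]
enqueue(31) -> [32, 31]
enqueue(4) -> [32, 31, 4]
enqueue(45) -> [32, 31, 4, 45]
enqueue(6) -> [32, 31, 4, 45, 6]

Final queue: [32, 31, 4, 45, 6]


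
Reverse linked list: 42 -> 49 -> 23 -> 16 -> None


Step 1: curr=42, set curr.next=prev(None) | reversed so far: 42
Step 2: curr=49, set curr.next=prev(42) | reversed so far: 49 -> 42
Step 3: curr=23, set curr.next=prev(49) | reversed so far: 23 -> 49 -> 42
Step 4: curr=16, set curr.next=prev(23) | reversed so far: 16 -> 23 -> 49 -> 42

16 -> 23 -> 49 -> 42 -> None


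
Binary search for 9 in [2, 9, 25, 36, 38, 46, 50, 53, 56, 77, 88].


Step 1: lo=0, hi=10, mid=5, val=46
Step 2: lo=0, hi=4, mid=2, val=25
Step 3: lo=0, hi=1, mid=0, val=2
Step 4: lo=1, hi=1, mid=1, val=9

Found at index 1


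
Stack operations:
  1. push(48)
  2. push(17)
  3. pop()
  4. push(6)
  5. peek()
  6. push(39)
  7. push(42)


push(48) -> [48]
push(17) -> [48, 17]
pop()->17, [48]
push(6) -> [48, 6]
peek()->6
push(39) -> [48, 6, 39]
push(42) -> [48, 6, 39, 42]

Final stack: [48, 6, 39, 42]


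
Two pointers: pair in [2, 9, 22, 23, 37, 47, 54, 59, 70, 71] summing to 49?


lo=0(2)+hi=9(71)=73
lo=0(2)+hi=8(70)=72
lo=0(2)+hi=7(59)=61
lo=0(2)+hi=6(54)=56
lo=0(2)+hi=5(47)=49

Yes: 2+47=49


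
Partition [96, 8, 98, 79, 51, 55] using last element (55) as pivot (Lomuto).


Pivot: 55
  8 <= 55: swap -> [8, 96, 98, 79, 51, 55]
  51 <= 55: swap -> [8, 51, 98, 79, 96, 55]
Place pivot at 2: [8, 51, 55, 79, 96, 98]

Partitioned: [8, 51, 55, 79, 96, 98]


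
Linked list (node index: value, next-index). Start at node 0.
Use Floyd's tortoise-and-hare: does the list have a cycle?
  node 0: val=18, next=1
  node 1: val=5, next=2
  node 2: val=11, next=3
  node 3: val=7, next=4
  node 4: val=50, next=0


Floyd's tortoise (slow, +1) and hare (fast, +2):
  init: slow=0, fast=0
  step 1: slow=1, fast=2
  step 2: slow=2, fast=4
  step 3: slow=3, fast=1
  step 4: slow=4, fast=3
  step 5: slow=0, fast=0
  slow == fast at node 0: cycle detected

Cycle: yes


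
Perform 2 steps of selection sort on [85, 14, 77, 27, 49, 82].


Initial: [85, 14, 77, 27, 49, 82]
Step 1: min=14 at 1
  Swap: [14, 85, 77, 27, 49, 82]
Step 2: min=27 at 3
  Swap: [14, 27, 77, 85, 49, 82]

After 2 steps: [14, 27, 77, 85, 49, 82]


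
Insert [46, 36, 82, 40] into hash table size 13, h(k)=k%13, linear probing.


Insert 46: h=7 -> slot 7
Insert 36: h=10 -> slot 10
Insert 82: h=4 -> slot 4
Insert 40: h=1 -> slot 1

Table: [None, 40, None, None, 82, None, None, 46, None, None, 36, None, None]


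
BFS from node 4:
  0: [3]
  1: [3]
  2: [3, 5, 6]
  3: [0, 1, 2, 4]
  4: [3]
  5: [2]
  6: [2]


Visit 4, enqueue [3]
Visit 3, enqueue [0, 1, 2]
Visit 0, enqueue []
Visit 1, enqueue []
Visit 2, enqueue [5, 6]
Visit 5, enqueue []
Visit 6, enqueue []

BFS order: [4, 3, 0, 1, 2, 5, 6]


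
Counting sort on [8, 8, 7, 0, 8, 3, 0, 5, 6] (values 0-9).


Input: [8, 8, 7, 0, 8, 3, 0, 5, 6]
Counts: [2, 0, 0, 1, 0, 1, 1, 1, 3, 0]

Sorted: [0, 0, 3, 5, 6, 7, 8, 8, 8]


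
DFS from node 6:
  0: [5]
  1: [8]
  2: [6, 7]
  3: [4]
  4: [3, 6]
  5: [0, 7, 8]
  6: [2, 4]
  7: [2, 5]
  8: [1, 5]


Visit 6, push [4, 2]
Visit 2, push [7]
Visit 7, push [5]
Visit 5, push [8, 0]
Visit 0, push []
Visit 8, push [1]
Visit 1, push []
Visit 4, push [3]
Visit 3, push []

DFS order: [6, 2, 7, 5, 0, 8, 1, 4, 3]


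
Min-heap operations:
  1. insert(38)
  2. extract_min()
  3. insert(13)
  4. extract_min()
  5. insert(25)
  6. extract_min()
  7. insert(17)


insert(38) -> [38]
extract_min()->38, []
insert(13) -> [13]
extract_min()->13, []
insert(25) -> [25]
extract_min()->25, []
insert(17) -> [17]

Final heap: [17]


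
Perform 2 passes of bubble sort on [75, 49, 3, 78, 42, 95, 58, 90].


Initial: [75, 49, 3, 78, 42, 95, 58, 90]
Pass 1: [49, 3, 75, 42, 78, 58, 90, 95] (5 swaps)
Pass 2: [3, 49, 42, 75, 58, 78, 90, 95] (3 swaps)

After 2 passes: [3, 49, 42, 75, 58, 78, 90, 95]


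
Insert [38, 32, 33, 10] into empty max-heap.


Insert 38: [38]
Insert 32: [38, 32]
Insert 33: [38, 32, 33]
Insert 10: [38, 32, 33, 10]

Final heap: [38, 32, 33, 10]


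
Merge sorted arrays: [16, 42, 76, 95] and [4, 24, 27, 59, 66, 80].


Take 4 from B
Take 16 from A
Take 24 from B
Take 27 from B
Take 42 from A
Take 59 from B
Take 66 from B
Take 76 from A
Take 80 from B

Merged: [4, 16, 24, 27, 42, 59, 66, 76, 80, 95]


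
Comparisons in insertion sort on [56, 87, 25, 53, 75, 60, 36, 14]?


Algorithm: insertion sort
Input: [56, 87, 25, 53, 75, 60, 36, 14]
Sorted: [14, 25, 36, 53, 56, 60, 75, 87]

24


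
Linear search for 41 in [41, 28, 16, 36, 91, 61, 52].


i=0: 41==41 found!

Found at 0, 1 comps


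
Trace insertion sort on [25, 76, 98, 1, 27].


Initial: [25, 76, 98, 1, 27]
Insert 76: [25, 76, 98, 1, 27]
Insert 98: [25, 76, 98, 1, 27]
Insert 1: [1, 25, 76, 98, 27]
Insert 27: [1, 25, 27, 76, 98]

Sorted: [1, 25, 27, 76, 98]


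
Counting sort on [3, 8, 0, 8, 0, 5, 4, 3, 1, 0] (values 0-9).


Input: [3, 8, 0, 8, 0, 5, 4, 3, 1, 0]
Counts: [3, 1, 0, 2, 1, 1, 0, 0, 2, 0]

Sorted: [0, 0, 0, 1, 3, 3, 4, 5, 8, 8]


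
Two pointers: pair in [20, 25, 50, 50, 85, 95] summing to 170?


lo=0(20)+hi=5(95)=115
lo=1(25)+hi=5(95)=120
lo=2(50)+hi=5(95)=145
lo=3(50)+hi=5(95)=145
lo=4(85)+hi=5(95)=180

No pair found


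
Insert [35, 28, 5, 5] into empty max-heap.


Insert 35: [35]
Insert 28: [35, 28]
Insert 5: [35, 28, 5]
Insert 5: [35, 28, 5, 5]

Final heap: [35, 28, 5, 5]


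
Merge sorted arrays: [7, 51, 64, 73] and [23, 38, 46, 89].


Take 7 from A
Take 23 from B
Take 38 from B
Take 46 from B
Take 51 from A
Take 64 from A
Take 73 from A

Merged: [7, 23, 38, 46, 51, 64, 73, 89]


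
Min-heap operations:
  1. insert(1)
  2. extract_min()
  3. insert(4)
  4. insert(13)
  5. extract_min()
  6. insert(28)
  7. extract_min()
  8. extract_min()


insert(1) -> [1]
extract_min()->1, []
insert(4) -> [4]
insert(13) -> [4, 13]
extract_min()->4, [13]
insert(28) -> [13, 28]
extract_min()->13, [28]
extract_min()->28, []

Final heap: []


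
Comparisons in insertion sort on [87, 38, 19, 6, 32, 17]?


Algorithm: insertion sort
Input: [87, 38, 19, 6, 32, 17]
Sorted: [6, 17, 19, 32, 38, 87]

14


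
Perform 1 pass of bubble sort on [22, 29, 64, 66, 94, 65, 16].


Initial: [22, 29, 64, 66, 94, 65, 16]
Pass 1: [22, 29, 64, 66, 65, 16, 94] (2 swaps)

After 1 pass: [22, 29, 64, 66, 65, 16, 94]


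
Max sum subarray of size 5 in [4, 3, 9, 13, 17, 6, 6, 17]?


[0:5]: 46
[1:6]: 48
[2:7]: 51
[3:8]: 59

Max: 59 at [3:8]


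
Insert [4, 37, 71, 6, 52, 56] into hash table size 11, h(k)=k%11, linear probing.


Insert 4: h=4 -> slot 4
Insert 37: h=4, 1 probes -> slot 5
Insert 71: h=5, 1 probes -> slot 6
Insert 6: h=6, 1 probes -> slot 7
Insert 52: h=8 -> slot 8
Insert 56: h=1 -> slot 1

Table: [None, 56, None, None, 4, 37, 71, 6, 52, None, None]


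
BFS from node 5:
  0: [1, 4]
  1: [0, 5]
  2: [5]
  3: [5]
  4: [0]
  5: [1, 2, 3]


Visit 5, enqueue [1, 2, 3]
Visit 1, enqueue [0]
Visit 2, enqueue []
Visit 3, enqueue []
Visit 0, enqueue [4]
Visit 4, enqueue []

BFS order: [5, 1, 2, 3, 0, 4]


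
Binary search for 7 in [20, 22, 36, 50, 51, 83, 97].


Step 1: lo=0, hi=6, mid=3, val=50
Step 2: lo=0, hi=2, mid=1, val=22
Step 3: lo=0, hi=0, mid=0, val=20

Not found


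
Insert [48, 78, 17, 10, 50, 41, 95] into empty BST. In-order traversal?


Insert 48: root
Insert 78: R from 48
Insert 17: L from 48
Insert 10: L from 48 -> L from 17
Insert 50: R from 48 -> L from 78
Insert 41: L from 48 -> R from 17
Insert 95: R from 48 -> R from 78

In-order: [10, 17, 41, 48, 50, 78, 95]


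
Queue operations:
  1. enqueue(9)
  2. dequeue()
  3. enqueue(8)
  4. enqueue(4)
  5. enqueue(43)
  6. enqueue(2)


enqueue(9) -> [9]
dequeue()->9, []
enqueue(8) -> [8]
enqueue(4) -> [8, 4]
enqueue(43) -> [8, 4, 43]
enqueue(2) -> [8, 4, 43, 2]

Final queue: [8, 4, 43, 2]
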